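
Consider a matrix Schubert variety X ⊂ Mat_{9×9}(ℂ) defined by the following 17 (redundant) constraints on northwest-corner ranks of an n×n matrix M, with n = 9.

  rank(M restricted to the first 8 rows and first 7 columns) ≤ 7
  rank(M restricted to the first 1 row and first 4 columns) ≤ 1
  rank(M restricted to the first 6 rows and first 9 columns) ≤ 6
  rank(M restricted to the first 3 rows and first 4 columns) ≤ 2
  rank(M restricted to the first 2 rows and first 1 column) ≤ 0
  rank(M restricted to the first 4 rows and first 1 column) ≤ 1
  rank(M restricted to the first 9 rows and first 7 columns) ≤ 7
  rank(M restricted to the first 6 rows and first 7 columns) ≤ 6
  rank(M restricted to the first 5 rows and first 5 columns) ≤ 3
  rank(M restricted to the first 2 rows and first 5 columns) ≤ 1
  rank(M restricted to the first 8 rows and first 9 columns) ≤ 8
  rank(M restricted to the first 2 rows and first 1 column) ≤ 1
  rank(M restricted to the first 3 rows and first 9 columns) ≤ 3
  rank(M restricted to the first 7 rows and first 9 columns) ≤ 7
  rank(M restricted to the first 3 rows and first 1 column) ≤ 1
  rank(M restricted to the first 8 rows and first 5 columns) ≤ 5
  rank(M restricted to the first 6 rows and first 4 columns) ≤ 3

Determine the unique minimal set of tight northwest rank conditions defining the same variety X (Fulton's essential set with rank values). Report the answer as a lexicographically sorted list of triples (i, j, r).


Recovering R(i,j) via the rank-extension bound from the 17 conditions:

  row 1: 0 1 1 1 1 1 1 1 1
  row 2: 0 1 1 1 1 2 2 2 2
  row 3: 1 2 2 2 2 3 3 3 3
  row 4: 1 2 3 3 3 4 4 4 4
  row 5: 1 2 3 3 3 4 5 5 5
  row 6: 1 2 3 3 4 5 6 6 6
  row 7: 1 2 3 4 5 6 7 7 7
  row 8: 1 2 3 4 5 6 7 8 8
  row 9: 1 2 3 4 5 6 7 8 9

the unique w with this rank table is (2, 6, 1, 3, 7, 5, 4, 8, 9).

Rothe diagram D(w) (8 cells), 4 SE-corners (essential conditions):

[(2, 1, 0), (2, 5, 1), (5, 5, 3), (6, 4, 3)]


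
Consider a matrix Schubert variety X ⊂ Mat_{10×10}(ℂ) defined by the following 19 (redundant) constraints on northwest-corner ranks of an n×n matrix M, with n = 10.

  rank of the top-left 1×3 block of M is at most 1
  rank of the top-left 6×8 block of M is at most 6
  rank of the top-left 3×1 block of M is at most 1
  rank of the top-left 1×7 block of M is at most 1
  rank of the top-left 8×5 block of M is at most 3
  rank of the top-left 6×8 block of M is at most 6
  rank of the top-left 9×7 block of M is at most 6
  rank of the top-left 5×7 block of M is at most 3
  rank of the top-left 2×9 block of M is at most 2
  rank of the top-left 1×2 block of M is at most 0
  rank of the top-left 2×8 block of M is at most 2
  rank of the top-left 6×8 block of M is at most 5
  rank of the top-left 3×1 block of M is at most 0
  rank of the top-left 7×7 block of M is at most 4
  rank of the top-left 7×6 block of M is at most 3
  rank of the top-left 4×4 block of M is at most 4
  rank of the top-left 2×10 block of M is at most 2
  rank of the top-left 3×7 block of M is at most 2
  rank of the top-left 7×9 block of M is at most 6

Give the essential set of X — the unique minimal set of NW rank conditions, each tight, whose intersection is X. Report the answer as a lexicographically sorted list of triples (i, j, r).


Recovering R(i,j) via the rank-extension bound from the 19 conditions:

  R[1]: 0 0 1 1 1 1 1 1 1 1
  R[2]: 0 1 2 2 2 2 2 2 2 2
  R[3]: 0 1 2 2 2 2 2 3 3 3
  R[4]: 1 2 3 3 3 3 3 4 4 4
  R[5]: 1 2 3 3 3 3 3 4 5 5
  R[6]: 1 2 3 3 3 3 4 5 6 6
  R[7]: 1 2 3 3 3 3 4 5 6 7
  R[8]: 1 2 3 3 3 4 5 6 7 8
  R[9]: 1 2 3 4 4 5 6 7 8 9
  R[10]: 1 2 3 4 5 6 7 8 9 10

hence w(1..10) = (3, 2, 8, 1, 9, 7, 10, 6, 4, 5).

Rothe diagram D(w) (20 cells), 6 SE-corners (essential conditions):

[(1, 2, 0), (3, 1, 0), (3, 7, 2), (5, 7, 3), (7, 6, 3), (8, 5, 3)]


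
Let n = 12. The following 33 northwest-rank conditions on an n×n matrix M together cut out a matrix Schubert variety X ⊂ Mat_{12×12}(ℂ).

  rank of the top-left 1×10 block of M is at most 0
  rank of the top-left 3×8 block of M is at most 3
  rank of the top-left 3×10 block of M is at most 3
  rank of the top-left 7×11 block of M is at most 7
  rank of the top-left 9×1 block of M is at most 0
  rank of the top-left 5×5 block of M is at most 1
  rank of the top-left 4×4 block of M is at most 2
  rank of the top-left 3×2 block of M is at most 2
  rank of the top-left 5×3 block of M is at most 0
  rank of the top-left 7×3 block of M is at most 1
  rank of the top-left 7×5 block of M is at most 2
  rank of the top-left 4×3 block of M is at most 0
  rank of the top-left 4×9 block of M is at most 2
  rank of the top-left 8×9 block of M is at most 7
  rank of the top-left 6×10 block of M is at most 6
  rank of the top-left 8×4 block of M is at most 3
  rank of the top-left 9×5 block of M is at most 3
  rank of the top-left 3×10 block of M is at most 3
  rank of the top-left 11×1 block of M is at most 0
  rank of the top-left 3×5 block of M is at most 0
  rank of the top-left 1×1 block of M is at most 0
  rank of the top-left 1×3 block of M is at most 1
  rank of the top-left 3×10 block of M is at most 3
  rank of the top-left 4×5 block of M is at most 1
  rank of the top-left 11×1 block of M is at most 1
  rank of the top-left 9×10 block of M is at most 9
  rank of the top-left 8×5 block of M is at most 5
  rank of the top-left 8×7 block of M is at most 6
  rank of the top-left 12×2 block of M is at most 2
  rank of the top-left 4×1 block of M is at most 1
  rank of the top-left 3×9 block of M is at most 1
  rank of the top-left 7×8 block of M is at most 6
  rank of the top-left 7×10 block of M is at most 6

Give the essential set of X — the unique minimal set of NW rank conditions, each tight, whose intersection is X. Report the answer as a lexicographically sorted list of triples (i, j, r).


Computing R[i][j] = min implied NW-rank bound (n=12, 33 conditions):

  row 1: 0 | 0 | 0 | 0 | 0 | 0 | 0 | 0 | 0 | 0 | 1 | 1
  row 2: 0 | 0 | 0 | 0 | 0 | 1 | 1 | 1 | 1 | 1 | 2 | 2
  row 3: 0 | 0 | 0 | 0 | 0 | 1 | 1 | 1 | 1 | 2 | 3 | 3
  row 4: 0 | 0 | 0 | 1 | 1 | 2 | 2 | 2 | 2 | 3 | 4 | 4
  row 5: 0 | 0 | 0 | 1 | 1 | 2 | 3 | 3 | 3 | 4 | 5 | 5
  row 6: 0 | 1 | 1 | 2 | 2 | 3 | 4 | 4 | 4 | 5 | 6 | 6
  row 7: 0 | 1 | 1 | 2 | 2 | 3 | 4 | 5 | 5 | 6 | 7 | 7
  row 8: 0 | 1 | 2 | 3 | 3 | 4 | 5 | 6 | 6 | 7 | 8 | 8
  row 9: 0 | 1 | 2 | 3 | 3 | 4 | 5 | 6 | 7 | 8 | 9 | 9
  row 10: 0 | 1 | 2 | 3 | 4 | 5 | 6 | 7 | 8 | 9 | 10 | 10
  row 11: 0 | 1 | 2 | 3 | 4 | 5 | 6 | 7 | 8 | 9 | 10 | 11
  row 12: 1 | 2 | 3 | 4 | 5 | 6 | 7 | 8 | 9 | 10 | 11 | 12

second differences of R give the permutation w = (11, 6, 10, 4, 7, 2, 8, 3, 9, 5, 12, 1).

|D(w)|=39, |Ess(w)|=9:

[(1, 10, 0), (3, 5, 0), (3, 9, 1), (5, 3, 0), (5, 5, 1), (7, 3, 1), (7, 5, 2), (9, 5, 3), (11, 1, 0)]


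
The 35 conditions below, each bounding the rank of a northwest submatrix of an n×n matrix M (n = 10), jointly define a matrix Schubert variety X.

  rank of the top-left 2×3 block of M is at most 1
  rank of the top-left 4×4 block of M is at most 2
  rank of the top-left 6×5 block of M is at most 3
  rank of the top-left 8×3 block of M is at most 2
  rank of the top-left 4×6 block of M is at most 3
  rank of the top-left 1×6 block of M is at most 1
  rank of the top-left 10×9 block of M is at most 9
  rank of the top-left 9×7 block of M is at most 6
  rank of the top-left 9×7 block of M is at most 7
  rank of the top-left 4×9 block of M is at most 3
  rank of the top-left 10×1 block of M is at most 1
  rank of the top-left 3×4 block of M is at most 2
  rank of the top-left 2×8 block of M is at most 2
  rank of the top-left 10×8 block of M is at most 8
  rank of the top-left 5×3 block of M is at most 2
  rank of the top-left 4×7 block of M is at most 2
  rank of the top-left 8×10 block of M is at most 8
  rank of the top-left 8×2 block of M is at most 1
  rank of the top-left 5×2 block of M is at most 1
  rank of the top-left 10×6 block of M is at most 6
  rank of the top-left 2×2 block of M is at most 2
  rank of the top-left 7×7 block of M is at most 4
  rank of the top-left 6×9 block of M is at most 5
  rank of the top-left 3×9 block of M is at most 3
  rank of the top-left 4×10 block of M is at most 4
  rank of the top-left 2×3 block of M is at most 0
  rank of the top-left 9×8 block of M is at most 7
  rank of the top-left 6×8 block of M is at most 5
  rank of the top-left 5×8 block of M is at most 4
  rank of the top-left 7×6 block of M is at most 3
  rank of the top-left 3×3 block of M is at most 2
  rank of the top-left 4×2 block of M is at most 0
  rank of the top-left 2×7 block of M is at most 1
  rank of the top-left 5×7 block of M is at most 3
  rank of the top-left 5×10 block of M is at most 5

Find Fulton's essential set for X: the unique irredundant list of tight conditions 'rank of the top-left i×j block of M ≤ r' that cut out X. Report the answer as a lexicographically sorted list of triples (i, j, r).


The tightest implied rank at each (i,j), from the 35 conditions:

  i=1: 0 0 0 1 1 1 1 1 1 1
  i=2: 0 0 0 1 1 1 1 2 2 2
  i=3: 0 0 1 2 2 2 2 3 3 3
  i=4: 0 0 1 2 2 2 2 3 3 4
  i=5: 1 1 2 3 3 3 3 4 4 5
  i=6: 1 1 2 3 3 3 4 5 5 6
  i=7: 1 1 2 3 3 3 4 5 6 7
  i=8: 1 1 2 3 4 4 5 6 7 8
  i=9: 1 2 3 4 5 5 6 7 8 9
  i=10: 1 2 3 4 5 6 7 8 9 10

giving w = (4, 8, 3, 10, 1, 7, 9, 5, 2, 6) via Δ²R.

Rothe diagram D(w) (24 cells), 7 SE-corners (essential conditions):

[(2, 3, 0), (2, 7, 1), (4, 2, 0), (4, 7, 2), (4, 9, 3), (7, 6, 3), (8, 2, 1)]


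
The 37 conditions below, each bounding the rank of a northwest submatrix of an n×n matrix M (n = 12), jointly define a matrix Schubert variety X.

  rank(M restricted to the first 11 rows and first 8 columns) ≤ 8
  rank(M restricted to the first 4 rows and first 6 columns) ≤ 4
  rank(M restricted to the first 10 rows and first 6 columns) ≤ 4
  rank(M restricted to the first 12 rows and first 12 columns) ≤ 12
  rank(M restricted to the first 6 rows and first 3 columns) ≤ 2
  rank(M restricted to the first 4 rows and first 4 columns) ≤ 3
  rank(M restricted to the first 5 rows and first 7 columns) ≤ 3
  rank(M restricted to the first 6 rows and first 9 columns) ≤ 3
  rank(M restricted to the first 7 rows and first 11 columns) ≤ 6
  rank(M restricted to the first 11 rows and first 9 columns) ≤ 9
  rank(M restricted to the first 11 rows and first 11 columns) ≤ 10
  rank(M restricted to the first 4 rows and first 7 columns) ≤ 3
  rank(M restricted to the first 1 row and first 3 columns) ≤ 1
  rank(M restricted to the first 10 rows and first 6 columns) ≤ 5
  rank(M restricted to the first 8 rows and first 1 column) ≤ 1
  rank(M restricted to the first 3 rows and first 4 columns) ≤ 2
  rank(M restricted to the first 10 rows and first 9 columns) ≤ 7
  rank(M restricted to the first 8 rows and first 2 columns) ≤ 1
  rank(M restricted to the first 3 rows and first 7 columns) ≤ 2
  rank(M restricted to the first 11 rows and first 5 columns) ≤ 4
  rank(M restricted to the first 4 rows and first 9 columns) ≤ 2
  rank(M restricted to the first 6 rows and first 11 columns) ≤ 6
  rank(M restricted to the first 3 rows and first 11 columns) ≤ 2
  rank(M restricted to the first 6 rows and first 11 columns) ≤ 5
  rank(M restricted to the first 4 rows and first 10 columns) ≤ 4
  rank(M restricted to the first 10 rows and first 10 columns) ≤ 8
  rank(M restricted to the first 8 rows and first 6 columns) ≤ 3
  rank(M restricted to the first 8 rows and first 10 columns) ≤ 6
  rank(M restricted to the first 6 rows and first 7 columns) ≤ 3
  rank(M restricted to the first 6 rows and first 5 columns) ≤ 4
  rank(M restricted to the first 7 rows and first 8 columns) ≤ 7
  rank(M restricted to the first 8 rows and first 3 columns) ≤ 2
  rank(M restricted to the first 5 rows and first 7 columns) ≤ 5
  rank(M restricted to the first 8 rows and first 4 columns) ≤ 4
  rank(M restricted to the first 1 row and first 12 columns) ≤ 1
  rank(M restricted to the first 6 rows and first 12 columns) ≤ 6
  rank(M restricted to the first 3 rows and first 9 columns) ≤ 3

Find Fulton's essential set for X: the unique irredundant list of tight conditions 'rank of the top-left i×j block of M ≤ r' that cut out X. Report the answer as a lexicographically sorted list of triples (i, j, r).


Recovering R(i,j) via the rank-extension bound from the 37 conditions:

  i=1: 1 | 1 | 1 | 1 | 1 | 1 | 1 | 1 | 1 | 1 | 1 | 1
  i=2: 1 | 1 | 2 | 2 | 2 | 2 | 2 | 2 | 2 | 2 | 2 | 2
  i=3: 1 | 1 | 2 | 2 | 2 | 2 | 2 | 2 | 2 | 2 | 2 | 3
  i=4: 1 | 1 | 2 | 2 | 2 | 2 | 2 | 2 | 2 | 3 | 3 | 4
  i=5: 1 | 1 | 2 | 3 | 3 | 3 | 3 | 3 | 3 | 4 | 4 | 5
  i=6: 1 | 1 | 2 | 3 | 3 | 3 | 3 | 3 | 3 | 4 | 5 | 6
  i=7: 1 | 1 | 2 | 3 | 3 | 3 | 4 | 4 | 4 | 5 | 6 | 7
  i=8: 1 | 1 | 2 | 3 | 3 | 3 | 4 | 5 | 5 | 6 | 7 | 8
  i=9: 1 | 2 | 3 | 4 | 4 | 4 | 5 | 6 | 6 | 7 | 8 | 9
  i=10: 1 | 2 | 3 | 4 | 4 | 4 | 5 | 6 | 7 | 8 | 9 | 10
  i=11: 1 | 2 | 3 | 4 | 4 | 5 | 6 | 7 | 8 | 9 | 10 | 11
  i=12: 1 | 2 | 3 | 4 | 5 | 6 | 7 | 8 | 9 | 10 | 11 | 12

second differences of R give the permutation w = (1, 3, 12, 10, 4, 11, 7, 8, 2, 9, 6, 5).

D(w) has 33 cells with 7 SE-corners; essential set:

[(3, 11, 2), (4, 9, 2), (6, 9, 3), (8, 2, 1), (8, 6, 3), (10, 6, 4), (11, 5, 4)]


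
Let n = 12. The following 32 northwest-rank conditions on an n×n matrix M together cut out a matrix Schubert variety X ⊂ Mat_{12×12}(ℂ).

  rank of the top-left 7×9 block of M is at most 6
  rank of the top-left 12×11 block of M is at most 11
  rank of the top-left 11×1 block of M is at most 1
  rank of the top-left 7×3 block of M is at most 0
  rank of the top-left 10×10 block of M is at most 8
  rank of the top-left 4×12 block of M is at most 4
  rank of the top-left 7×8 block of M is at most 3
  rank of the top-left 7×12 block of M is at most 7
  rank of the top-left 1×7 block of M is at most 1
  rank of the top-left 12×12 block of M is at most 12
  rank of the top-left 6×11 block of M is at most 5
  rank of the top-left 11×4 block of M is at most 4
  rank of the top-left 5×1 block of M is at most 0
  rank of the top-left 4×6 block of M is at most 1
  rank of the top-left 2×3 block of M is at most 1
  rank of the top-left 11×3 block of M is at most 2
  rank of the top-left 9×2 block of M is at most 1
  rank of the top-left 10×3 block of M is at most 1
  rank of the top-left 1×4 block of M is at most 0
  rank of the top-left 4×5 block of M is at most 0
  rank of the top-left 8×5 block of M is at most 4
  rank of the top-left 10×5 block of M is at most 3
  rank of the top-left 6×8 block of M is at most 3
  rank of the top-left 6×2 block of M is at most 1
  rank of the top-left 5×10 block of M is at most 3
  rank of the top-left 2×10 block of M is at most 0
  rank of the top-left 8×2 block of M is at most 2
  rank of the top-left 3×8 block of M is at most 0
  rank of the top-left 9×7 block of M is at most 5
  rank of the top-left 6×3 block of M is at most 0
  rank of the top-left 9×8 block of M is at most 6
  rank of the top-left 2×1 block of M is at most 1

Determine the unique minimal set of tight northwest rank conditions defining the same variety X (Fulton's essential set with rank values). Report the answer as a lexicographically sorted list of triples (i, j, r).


Propagating the 32 rank bounds to every northwest block:

  row 1: 0 | 0 | 0 | 0 | 0 | 0 | 0 | 0 | 0 | 0 | 1 | 1
  row 2: 0 | 0 | 0 | 0 | 0 | 0 | 0 | 0 | 0 | 0 | 1 | 2
  row 3: 0 | 0 | 0 | 0 | 0 | 0 | 0 | 0 | 1 | 1 | 2 | 3
  row 4: 0 | 0 | 0 | 0 | 0 | 1 | 1 | 1 | 2 | 2 | 3 | 4
  row 5: 0 | 0 | 0 | 1 | 1 | 2 | 2 | 2 | 3 | 3 | 4 | 5
  row 6: 0 | 0 | 0 | 1 | 2 | 3 | 3 | 3 | 4 | 4 | 5 | 6
  row 7: 0 | 0 | 0 | 1 | 2 | 3 | 3 | 3 | 4 | 5 | 6 | 7
  row 8: 1 | 1 | 1 | 2 | 3 | 4 | 4 | 4 | 5 | 6 | 7 | 8
  row 9: 1 | 1 | 1 | 2 | 3 | 4 | 5 | 5 | 6 | 7 | 8 | 9
  row 10: 1 | 1 | 1 | 2 | 3 | 4 | 5 | 6 | 7 | 8 | 9 | 10
  row 11: 1 | 2 | 2 | 3 | 4 | 5 | 6 | 7 | 8 | 9 | 10 | 11
  row 12: 1 | 2 | 3 | 4 | 5 | 6 | 7 | 8 | 9 | 10 | 11 | 12

the unique w with this rank table is (11, 12, 9, 6, 4, 5, 10, 1, 7, 8, 2, 3).

|D(w)|=48, |Ess(w)|=6:

[(2, 10, 0), (3, 8, 0), (4, 5, 0), (7, 3, 0), (7, 8, 3), (10, 3, 1)]


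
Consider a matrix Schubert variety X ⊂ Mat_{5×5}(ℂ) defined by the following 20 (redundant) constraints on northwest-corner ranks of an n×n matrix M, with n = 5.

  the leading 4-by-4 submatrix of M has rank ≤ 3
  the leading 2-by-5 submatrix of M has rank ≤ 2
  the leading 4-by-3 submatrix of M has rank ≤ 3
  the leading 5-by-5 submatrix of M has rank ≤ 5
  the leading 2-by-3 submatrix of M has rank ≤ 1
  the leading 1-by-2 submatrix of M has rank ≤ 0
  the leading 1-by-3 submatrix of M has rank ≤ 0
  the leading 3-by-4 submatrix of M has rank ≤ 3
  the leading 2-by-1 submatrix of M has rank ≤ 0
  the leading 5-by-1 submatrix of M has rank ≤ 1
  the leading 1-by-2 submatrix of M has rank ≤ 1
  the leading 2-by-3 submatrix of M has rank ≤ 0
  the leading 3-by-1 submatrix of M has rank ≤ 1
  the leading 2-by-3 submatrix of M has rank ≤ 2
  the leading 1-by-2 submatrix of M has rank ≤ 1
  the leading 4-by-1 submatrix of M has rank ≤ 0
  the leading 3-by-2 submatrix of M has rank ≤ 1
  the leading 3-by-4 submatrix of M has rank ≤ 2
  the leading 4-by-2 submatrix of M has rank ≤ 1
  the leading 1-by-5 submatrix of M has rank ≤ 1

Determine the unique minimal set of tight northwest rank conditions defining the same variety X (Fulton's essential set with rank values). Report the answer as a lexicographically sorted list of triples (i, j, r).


Rank table r_w(5×5) implied by the 20 constraints:

  i=1: 0 0 0 1 1
  i=2: 0 0 0 1 2
  i=3: 0 1 1 2 3
  i=4: 0 1 2 3 4
  i=5: 1 2 3 4 5

giving w = (4, 5, 2, 3, 1) via Δ²R.

D(w) has 8 cells with 2 SE-corners; essential set:

[(2, 3, 0), (4, 1, 0)]


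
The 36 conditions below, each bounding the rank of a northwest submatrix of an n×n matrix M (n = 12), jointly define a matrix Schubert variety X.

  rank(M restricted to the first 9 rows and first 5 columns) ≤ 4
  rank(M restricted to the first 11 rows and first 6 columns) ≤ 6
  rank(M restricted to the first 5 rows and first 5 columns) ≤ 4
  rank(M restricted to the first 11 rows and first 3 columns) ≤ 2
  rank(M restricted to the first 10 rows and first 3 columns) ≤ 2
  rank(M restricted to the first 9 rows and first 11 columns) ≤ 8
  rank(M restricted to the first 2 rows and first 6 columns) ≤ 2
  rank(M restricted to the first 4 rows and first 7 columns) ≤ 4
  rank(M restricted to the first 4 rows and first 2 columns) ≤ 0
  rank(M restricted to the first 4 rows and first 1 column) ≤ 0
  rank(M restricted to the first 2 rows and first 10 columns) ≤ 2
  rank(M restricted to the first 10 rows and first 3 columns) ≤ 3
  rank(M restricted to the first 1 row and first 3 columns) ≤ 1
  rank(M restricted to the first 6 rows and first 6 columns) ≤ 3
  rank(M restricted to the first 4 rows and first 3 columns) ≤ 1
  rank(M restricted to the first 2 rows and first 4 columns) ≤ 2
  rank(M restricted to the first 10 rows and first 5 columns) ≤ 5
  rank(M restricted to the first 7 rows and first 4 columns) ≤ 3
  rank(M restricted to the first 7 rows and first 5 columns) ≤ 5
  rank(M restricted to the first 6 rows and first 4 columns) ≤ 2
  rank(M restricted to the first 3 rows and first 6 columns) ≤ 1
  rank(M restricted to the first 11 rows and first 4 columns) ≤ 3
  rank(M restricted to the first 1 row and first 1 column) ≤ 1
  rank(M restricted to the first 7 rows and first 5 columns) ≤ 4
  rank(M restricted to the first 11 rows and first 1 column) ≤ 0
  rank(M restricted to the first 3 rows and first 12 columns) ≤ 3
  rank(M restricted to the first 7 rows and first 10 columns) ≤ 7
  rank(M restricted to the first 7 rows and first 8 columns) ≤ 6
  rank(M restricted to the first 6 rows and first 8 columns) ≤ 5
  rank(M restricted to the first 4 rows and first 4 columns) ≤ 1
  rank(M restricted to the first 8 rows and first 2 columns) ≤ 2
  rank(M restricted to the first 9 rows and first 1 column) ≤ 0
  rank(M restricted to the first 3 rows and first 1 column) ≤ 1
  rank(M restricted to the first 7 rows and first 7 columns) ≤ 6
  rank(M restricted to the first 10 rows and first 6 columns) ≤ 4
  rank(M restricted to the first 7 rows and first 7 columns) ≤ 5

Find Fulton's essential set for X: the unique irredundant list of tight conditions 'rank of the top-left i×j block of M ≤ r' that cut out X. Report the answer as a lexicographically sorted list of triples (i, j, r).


Propagating the 36 rank bounds to every northwest block:

  i=1: 0 0 1 1 1 1 1 1 1 1 1 1
  i=2: 0 0 1 1 1 1 2 2 2 2 2 2
  i=3: 0 0 1 1 1 1 2 3 3 3 3 3
  i=4: 0 0 1 1 2 2 3 4 4 4 4 4
  i=5: 0 1 2 2 3 3 4 5 5 5 5 5
  i=6: 0 1 2 2 3 3 4 5 6 6 6 6
  i=7: 0 1 2 3 4 4 5 6 7 7 7 7
  i=8: 0 1 2 3 4 4 5 6 7 8 8 8
  i=9: 0 1 2 3 4 4 5 6 7 8 8 9
  i=10: 0 1 2 3 4 4 5 6 7 8 9 10
  i=11: 0 1 2 3 4 5 6 7 8 9 10 11
  i=12: 1 2 3 4 5 6 7 8 9 10 11 12

second differences of R give the permutation w = (3, 7, 8, 5, 2, 9, 4, 10, 12, 11, 6, 1).

Rothe diagram D(w) (28 cells), 8 SE-corners (essential conditions):

[(3, 6, 1), (4, 2, 0), (4, 4, 1), (6, 4, 2), (6, 6, 3), (9, 11, 8), (10, 6, 4), (11, 1, 0)]


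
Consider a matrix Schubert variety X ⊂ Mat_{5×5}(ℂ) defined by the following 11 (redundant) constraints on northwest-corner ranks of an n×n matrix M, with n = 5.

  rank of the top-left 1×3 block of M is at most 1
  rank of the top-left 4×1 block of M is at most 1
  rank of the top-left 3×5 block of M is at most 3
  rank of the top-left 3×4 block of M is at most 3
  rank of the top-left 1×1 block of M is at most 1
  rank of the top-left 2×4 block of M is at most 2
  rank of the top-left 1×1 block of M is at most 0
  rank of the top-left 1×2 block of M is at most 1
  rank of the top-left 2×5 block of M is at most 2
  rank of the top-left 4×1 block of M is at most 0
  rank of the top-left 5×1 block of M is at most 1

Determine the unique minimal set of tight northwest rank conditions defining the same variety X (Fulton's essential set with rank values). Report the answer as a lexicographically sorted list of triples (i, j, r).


Rank table r_w(5×5) implied by the 11 constraints:

  0  1  1  1  1
  0  1  2  2  2
  0  1  2  3  3
  0  1  2  3  4
  1  2  3  4  5

the unique w with this rank table is (2, 3, 4, 5, 1).

|D(w)|=4, |Ess(w)|=1:

[(4, 1, 0)]


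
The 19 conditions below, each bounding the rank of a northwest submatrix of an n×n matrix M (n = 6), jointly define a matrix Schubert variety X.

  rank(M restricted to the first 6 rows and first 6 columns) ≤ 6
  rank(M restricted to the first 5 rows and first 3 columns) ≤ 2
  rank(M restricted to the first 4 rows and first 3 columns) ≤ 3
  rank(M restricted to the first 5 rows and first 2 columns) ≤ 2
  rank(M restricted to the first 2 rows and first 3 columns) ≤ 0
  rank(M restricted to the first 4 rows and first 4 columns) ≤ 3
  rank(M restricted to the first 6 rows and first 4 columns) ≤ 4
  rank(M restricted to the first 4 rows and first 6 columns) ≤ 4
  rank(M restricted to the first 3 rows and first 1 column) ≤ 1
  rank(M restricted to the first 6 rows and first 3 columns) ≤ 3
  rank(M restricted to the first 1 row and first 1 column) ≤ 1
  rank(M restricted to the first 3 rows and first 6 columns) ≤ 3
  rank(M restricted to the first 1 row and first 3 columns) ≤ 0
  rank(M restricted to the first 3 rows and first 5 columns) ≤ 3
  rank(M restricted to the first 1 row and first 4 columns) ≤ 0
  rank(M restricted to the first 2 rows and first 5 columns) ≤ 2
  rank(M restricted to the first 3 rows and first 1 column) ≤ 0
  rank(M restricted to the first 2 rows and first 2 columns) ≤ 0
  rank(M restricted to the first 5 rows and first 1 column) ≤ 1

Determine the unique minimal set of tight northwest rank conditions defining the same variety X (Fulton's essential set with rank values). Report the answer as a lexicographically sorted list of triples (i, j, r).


The tightest implied rank at each (i,j), from the 19 conditions:

  row 1: 0  0  0  0  1  1
  row 2: 0  0  0  1  2  2
  row 3: 0  1  1  2  3  3
  row 4: 1  2  2  3  4  4
  row 5: 1  2  2  3  4  5
  row 6: 1  2  3  4  5  6

reading off 1-entries of Δ²R: w = (5, 4, 2, 1, 6, 3).

|D(w)|=9, |Ess(w)|=4:

[(1, 4, 0), (2, 3, 0), (3, 1, 0), (5, 3, 2)]


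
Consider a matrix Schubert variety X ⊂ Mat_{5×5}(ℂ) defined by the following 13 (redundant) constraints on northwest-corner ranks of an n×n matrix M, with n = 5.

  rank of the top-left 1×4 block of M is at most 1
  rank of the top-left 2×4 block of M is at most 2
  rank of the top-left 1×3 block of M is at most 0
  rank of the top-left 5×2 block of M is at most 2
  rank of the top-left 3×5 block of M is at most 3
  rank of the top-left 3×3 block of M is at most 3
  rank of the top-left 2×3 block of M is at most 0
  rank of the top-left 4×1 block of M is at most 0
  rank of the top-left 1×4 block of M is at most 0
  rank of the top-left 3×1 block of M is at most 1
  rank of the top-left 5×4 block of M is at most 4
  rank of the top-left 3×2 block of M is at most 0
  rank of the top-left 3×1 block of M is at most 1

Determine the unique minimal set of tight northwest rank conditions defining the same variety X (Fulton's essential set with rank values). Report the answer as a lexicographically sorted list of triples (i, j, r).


Computing R[i][j] = min implied NW-rank bound (n=5, 13 conditions):

  row 1: 0 | 0 | 0 | 0 | 1
  row 2: 0 | 0 | 0 | 1 | 2
  row 3: 0 | 0 | 1 | 2 | 3
  row 4: 0 | 1 | 2 | 3 | 4
  row 5: 1 | 2 | 3 | 4 | 5

so w = (5, 4, 3, 2, 1).

D(w) has 10 cells with 4 SE-corners; essential set:

[(1, 4, 0), (2, 3, 0), (3, 2, 0), (4, 1, 0)]


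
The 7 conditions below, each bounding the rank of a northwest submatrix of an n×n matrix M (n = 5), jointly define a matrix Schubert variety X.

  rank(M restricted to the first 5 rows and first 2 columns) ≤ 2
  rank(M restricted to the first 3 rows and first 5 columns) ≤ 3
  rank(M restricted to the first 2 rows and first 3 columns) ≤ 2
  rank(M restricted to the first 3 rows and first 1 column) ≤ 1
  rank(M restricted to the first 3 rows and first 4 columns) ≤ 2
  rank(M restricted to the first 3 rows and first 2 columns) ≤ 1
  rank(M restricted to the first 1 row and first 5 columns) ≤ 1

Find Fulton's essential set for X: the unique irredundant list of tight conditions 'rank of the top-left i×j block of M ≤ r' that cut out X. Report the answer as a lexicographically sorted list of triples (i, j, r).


Rank table r_w(5×5) implied by the 7 constraints:

  row 1: 1 1 1 1 1
  row 2: 1 1 2 2 2
  row 3: 1 1 2 2 3
  row 4: 1 2 3 3 4
  row 5: 1 2 3 4 5

giving w = (1, 3, 5, 2, 4) via Δ²R.

2 SE-corners of the 3-cell Rothe diagram give Ess(w):

[(3, 2, 1), (3, 4, 2)]


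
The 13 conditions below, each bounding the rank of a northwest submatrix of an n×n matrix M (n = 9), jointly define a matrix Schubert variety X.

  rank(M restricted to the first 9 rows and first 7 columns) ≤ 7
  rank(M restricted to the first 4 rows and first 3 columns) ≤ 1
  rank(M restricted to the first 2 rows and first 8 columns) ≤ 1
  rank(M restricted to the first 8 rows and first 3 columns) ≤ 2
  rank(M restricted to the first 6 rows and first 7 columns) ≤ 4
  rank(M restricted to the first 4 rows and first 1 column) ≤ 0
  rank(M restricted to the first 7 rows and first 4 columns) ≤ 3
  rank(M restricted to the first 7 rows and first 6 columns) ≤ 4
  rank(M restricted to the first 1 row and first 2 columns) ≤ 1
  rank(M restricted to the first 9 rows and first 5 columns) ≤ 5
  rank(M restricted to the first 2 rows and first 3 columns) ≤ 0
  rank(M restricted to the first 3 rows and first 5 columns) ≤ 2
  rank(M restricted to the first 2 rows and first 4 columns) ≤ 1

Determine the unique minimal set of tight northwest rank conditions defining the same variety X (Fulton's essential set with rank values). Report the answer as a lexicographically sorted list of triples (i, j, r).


Computing R[i][j] = min implied NW-rank bound (n=9, 13 conditions):

  row 1: 0, 0, 0, 1, 1, 1, 1, 1, 1
  row 2: 0, 0, 0, 1, 1, 1, 1, 1, 2
  row 3: 0, 1, 1, 2, 2, 2, 2, 2, 3
  row 4: 0, 1, 1, 2, 3, 3, 3, 3, 4
  row 5: 1, 2, 2, 3, 4, 4, 4, 4, 5
  row 6: 1, 2, 2, 3, 4, 4, 4, 5, 6
  row 7: 1, 2, 2, 3, 4, 4, 5, 6, 7
  row 8: 1, 2, 2, 3, 4, 5, 6, 7, 8
  row 9: 1, 2, 3, 4, 5, 6, 7, 8, 9

so w = (4, 9, 2, 5, 1, 8, 7, 6, 3).

|D(w)|=19, |Ess(w)|=7:

[(2, 3, 0), (2, 8, 1), (4, 1, 0), (4, 3, 1), (6, 7, 4), (7, 6, 4), (8, 3, 2)]


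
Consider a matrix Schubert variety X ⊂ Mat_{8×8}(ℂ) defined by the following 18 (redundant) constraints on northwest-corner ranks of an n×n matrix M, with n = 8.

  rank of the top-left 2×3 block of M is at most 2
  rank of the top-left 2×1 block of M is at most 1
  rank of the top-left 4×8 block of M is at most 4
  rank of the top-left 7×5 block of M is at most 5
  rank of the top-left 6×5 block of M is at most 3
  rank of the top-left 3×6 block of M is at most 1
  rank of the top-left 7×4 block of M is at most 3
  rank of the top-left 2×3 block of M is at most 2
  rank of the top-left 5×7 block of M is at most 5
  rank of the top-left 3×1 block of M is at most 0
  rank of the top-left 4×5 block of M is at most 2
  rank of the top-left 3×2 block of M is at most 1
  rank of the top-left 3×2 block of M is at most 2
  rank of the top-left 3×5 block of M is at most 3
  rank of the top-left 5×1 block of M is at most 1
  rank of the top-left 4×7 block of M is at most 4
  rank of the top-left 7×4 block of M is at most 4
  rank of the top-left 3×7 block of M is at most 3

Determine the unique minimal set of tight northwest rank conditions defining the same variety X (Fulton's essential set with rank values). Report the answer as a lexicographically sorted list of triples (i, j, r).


Rank table r_w(8×8) implied by the 18 constraints:

  row 1: 0  1  1  1  1  1  1  1
  row 2: 0  1  1  1  1  1  2  2
  row 3: 0  1  1  1  1  1  2  3
  row 4: 1  2  2  2  2  2  3  4
  row 5: 1  2  3  3  3  3  4  5
  row 6: 1  2  3  3  3  4  5  6
  row 7: 1  2  3  3  4  5  6  7
  row 8: 1  2  3  4  5  6  7  8

the unique w with this rank table is (2, 7, 8, 1, 3, 6, 5, 4).

Fulton essential set (4 of the 14 Rothe cells):

[(3, 1, 0), (3, 6, 1), (6, 5, 3), (7, 4, 3)]


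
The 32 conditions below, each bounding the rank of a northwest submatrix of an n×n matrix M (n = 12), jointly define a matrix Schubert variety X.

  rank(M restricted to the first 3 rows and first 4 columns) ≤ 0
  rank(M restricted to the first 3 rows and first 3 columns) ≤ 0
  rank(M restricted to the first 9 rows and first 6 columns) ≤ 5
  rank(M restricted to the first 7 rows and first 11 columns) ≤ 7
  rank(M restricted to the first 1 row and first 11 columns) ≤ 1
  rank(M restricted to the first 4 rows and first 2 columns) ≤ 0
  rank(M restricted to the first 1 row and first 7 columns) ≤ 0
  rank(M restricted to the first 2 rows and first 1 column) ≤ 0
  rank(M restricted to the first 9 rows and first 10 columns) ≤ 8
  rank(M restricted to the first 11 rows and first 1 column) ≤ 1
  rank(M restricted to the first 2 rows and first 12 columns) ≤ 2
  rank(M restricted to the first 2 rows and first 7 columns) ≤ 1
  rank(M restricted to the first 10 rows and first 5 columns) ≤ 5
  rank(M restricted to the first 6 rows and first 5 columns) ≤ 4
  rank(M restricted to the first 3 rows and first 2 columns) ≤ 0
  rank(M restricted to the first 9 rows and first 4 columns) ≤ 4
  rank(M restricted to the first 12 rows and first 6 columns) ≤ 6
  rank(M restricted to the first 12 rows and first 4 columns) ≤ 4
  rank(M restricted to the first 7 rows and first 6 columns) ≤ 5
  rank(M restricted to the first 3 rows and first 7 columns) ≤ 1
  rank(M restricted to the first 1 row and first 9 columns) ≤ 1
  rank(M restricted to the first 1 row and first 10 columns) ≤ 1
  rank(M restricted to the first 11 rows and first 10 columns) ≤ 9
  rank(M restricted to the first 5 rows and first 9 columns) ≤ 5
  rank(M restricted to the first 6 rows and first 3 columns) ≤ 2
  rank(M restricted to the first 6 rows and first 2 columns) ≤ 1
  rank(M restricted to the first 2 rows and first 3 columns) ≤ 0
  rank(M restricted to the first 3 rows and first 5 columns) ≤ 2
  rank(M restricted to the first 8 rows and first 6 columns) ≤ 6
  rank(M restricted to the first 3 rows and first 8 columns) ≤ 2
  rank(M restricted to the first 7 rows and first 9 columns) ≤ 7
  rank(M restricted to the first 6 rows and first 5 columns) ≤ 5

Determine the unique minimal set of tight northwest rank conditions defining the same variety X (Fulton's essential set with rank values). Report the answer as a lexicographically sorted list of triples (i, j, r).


Reconstructing r_w from the 32 given conditions:

  R[1]: 0  0  0  0  0  0  0  1  1  1  1  1
  R[2]: 0  0  0  0  1  1  1  2  2  2  2  2
  R[3]: 0  0  0  0  1  1  1  2  3  3  3  3
  R[4]: 0  0  1  1  2  2  2  3  4  4  4  4
  R[5]: 1  1  2  2  3  3  3  4  5  5  5  5
  R[6]: 1  1  2  3  4  4  4  5  6  6  6  6
  R[7]: 1  2  3  4  5  5  5  6  7  7  7  7
  R[8]: 1  2  3  4  5  5  6  7  8  8  8  8
  R[9]: 1  2  3  4  5  5  6  7  8  8  9  9
  R[10]: 1  2  3  4  5  6  7  8  9  9  10  10
  R[11]: 1  2  3  4  5  6  7  8  9  9  10  11
  R[12]: 1  2  3  4  5  6  7  8  9  10  11  12

second differences of R give the permutation w = (8, 5, 9, 3, 1, 4, 2, 7, 11, 6, 12, 10).

Rothe diagram D(w) (24 cells), 8 SE-corners (essential conditions):

[(1, 7, 0), (3, 4, 0), (3, 7, 1), (4, 2, 0), (6, 2, 1), (9, 6, 5), (9, 10, 8), (11, 10, 9)]


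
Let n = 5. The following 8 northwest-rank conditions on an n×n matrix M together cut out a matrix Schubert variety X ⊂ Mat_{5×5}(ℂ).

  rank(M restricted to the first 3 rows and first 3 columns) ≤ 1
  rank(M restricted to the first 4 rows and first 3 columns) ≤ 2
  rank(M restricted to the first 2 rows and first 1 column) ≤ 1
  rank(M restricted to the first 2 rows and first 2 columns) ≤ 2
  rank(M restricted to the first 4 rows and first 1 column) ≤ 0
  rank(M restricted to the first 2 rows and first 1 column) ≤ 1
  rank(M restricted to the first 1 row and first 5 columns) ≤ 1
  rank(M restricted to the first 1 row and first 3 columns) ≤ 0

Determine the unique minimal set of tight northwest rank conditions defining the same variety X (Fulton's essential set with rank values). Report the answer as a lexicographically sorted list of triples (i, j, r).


The tightest implied rank at each (i,j), from the 8 conditions:

  R[1]: 0 | 0 | 0 | 1 | 1
  R[2]: 0 | 1 | 1 | 2 | 2
  R[3]: 0 | 1 | 1 | 2 | 3
  R[4]: 0 | 1 | 2 | 3 | 4
  R[5]: 1 | 2 | 3 | 4 | 5

so w = (4, 2, 5, 3, 1).

3 SE-corners of the 7-cell Rothe diagram give Ess(w):

[(1, 3, 0), (3, 3, 1), (4, 1, 0)]


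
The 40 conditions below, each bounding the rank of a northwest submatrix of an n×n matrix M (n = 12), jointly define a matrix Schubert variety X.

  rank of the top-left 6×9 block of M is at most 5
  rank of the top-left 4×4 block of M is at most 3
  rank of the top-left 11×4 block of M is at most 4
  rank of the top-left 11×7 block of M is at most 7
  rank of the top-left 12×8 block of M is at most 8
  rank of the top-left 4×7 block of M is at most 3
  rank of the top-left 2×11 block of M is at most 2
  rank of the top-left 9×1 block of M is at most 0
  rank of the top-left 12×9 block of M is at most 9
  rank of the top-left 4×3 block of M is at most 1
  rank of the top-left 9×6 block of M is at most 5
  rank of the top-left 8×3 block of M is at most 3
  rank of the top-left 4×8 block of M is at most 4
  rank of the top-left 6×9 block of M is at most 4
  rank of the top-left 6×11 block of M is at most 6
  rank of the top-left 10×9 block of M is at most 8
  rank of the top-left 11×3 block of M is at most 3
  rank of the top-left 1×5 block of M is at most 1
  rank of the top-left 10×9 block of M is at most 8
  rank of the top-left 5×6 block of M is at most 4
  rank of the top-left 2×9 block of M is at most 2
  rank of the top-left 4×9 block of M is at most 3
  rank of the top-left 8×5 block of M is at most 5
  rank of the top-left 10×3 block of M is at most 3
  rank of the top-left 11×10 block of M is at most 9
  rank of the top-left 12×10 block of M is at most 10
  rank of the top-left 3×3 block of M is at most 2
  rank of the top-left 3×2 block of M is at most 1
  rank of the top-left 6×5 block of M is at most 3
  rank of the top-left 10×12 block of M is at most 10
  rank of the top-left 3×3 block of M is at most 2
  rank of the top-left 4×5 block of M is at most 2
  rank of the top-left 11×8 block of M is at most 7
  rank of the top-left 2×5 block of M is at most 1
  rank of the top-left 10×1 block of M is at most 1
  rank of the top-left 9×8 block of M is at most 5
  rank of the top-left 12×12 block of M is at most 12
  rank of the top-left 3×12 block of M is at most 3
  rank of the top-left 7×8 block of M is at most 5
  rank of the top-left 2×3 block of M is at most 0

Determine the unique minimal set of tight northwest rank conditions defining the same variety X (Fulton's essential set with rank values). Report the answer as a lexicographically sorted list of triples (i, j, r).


Propagating the 40 rank bounds to every northwest block:

  i=1: 0 0 0 1 1 1 1 1 1 1 1 1
  i=2: 0 0 0 1 1 2 2 2 2 2 2 2
  i=3: 0 1 1 2 2 3 3 3 3 3 3 3
  i=4: 0 1 1 2 2 3 3 3 3 4 4 4
  i=5: 0 1 2 3 3 4 4 4 4 5 5 5
  i=6: 0 1 2 3 3 4 4 4 4 5 6 6
  i=7: 0 1 2 3 4 5 5 5 5 6 7 7
  i=8: 0 1 2 3 4 5 5 5 6 7 8 8
  i=9: 0 1 2 3 4 5 5 5 6 7 8 9
  i=10: 1 2 3 4 5 6 6 6 7 8 9 10
  i=11: 1 2 3 4 5 6 7 7 8 9 10 11
  i=12: 1 2 3 4 5 6 7 8 9 10 11 12

giving w = (4, 6, 2, 10, 3, 11, 5, 9, 12, 1, 7, 8) via Δ²R.

Fulton essential set (9 of the 27 Rothe cells):

[(2, 3, 0), (2, 5, 1), (4, 3, 1), (4, 5, 2), (4, 9, 3), (6, 5, 3), (6, 9, 4), (9, 1, 0), (9, 8, 5)]


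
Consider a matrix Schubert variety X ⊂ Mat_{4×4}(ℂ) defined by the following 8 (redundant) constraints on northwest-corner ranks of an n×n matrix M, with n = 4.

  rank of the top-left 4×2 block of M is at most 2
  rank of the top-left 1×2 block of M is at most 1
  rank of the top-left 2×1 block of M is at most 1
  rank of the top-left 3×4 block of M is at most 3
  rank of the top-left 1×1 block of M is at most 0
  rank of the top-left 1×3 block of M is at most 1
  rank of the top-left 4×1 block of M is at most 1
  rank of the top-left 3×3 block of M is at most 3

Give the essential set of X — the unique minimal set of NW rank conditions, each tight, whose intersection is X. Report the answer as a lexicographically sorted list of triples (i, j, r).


Computing R[i][j] = min implied NW-rank bound (n=4, 8 conditions):

  0, 1, 1, 1
  1, 2, 2, 2
  1, 2, 3, 3
  1, 2, 3, 4

hence w(1..4) = (2, 1, 3, 4).

D(w) has 1 cell with 1 SE-corner; essential set:

[(1, 1, 0)]


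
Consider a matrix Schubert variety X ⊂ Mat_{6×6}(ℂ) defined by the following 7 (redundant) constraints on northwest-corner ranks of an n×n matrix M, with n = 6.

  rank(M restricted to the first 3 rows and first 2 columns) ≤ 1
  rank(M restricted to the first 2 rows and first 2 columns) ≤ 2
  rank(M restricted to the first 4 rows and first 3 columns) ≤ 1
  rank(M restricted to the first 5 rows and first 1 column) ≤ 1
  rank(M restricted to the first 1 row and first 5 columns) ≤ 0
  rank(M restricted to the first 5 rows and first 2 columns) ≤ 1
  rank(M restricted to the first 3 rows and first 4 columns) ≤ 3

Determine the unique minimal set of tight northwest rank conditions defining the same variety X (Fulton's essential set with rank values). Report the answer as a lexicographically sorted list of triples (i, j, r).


Propagating the 7 rank bounds to every northwest block:

  row 1: 0 | 0 | 0 | 0 | 0 | 1
  row 2: 1 | 1 | 1 | 1 | 1 | 2
  row 3: 1 | 1 | 1 | 2 | 2 | 3
  row 4: 1 | 1 | 1 | 2 | 3 | 4
  row 5: 1 | 1 | 2 | 3 | 4 | 5
  row 6: 1 | 2 | 3 | 4 | 5 | 6

giving w = (6, 1, 4, 5, 3, 2) via Δ²R.

Rothe diagram D(w) (10 cells), 3 SE-corners (essential conditions):

[(1, 5, 0), (4, 3, 1), (5, 2, 1)]
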